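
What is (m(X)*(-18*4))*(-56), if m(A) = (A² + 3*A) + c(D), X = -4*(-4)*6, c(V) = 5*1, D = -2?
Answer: 38340288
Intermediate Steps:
c(V) = 5
X = 96 (X = 16*6 = 96)
m(A) = 5 + A² + 3*A (m(A) = (A² + 3*A) + 5 = 5 + A² + 3*A)
(m(X)*(-18*4))*(-56) = ((5 + 96² + 3*96)*(-18*4))*(-56) = ((5 + 9216 + 288)*(-72))*(-56) = (9509*(-72))*(-56) = -684648*(-56) = 38340288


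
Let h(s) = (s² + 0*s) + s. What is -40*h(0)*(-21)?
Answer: 0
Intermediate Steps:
h(s) = s + s² (h(s) = (s² + 0) + s = s² + s = s + s²)
-40*h(0)*(-21) = -0*(1 + 0)*(-21) = -0*(-21) = -40*0*(-21) = 0*(-21) = 0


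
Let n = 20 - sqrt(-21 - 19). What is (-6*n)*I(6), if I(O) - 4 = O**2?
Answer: -4800 + 480*I*sqrt(10) ≈ -4800.0 + 1517.9*I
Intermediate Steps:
I(O) = 4 + O**2
n = 20 - 2*I*sqrt(10) (n = 20 - sqrt(-40) = 20 - 2*I*sqrt(10) ≈ 20.0 - 6.3246*I)
(-6*n)*I(6) = (-6*(20 - 2*I*sqrt(10)))*(4 + 6**2) = (-120 + 12*I*sqrt(10))*(4 + 36) = (-120 + 12*I*sqrt(10))*40 = -4800 + 480*I*sqrt(10)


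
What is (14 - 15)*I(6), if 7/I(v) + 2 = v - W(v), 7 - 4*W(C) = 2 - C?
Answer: -28/5 ≈ -5.6000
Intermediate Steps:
W(C) = 5/4 + C/4 (W(C) = 7/4 - (2 - C)/4 = 7/4 + (-½ + C/4) = 5/4 + C/4)
I(v) = 7/(-13/4 + 3*v/4) (I(v) = 7/(-2 + (v - (5/4 + v/4))) = 7/(-2 + (v + (-5/4 - v/4))) = 7/(-2 + (-5/4 + 3*v/4)) = 7/(-13/4 + 3*v/4))
(14 - 15)*I(6) = (14 - 15)*(28/(-13 + 3*6)) = -28/(-13 + 18) = -28/5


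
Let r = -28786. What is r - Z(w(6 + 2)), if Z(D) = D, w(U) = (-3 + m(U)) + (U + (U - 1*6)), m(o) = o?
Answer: -28801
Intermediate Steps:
w(U) = -9 + 3*U (w(U) = (-3 + U) + (U + (U - 1*6)) = (-3 + U) + (U + (U - 6)) = (-3 + U) + (U + (-6 + U)) = (-3 + U) + (-6 + 2*U) = -9 + 3*U)
r - Z(w(6 + 2)) = -28786 - (-9 + 3*(6 + 2)) = -28786 - (-9 + 3*8) = -28786 - (-9 + 24) = -28786 - 1*15 = -28786 - 15 = -28801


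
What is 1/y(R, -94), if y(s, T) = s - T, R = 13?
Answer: 1/107 ≈ 0.0093458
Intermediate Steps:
1/y(R, -94) = 1/(13 - 1*(-94)) = 1/(13 + 94) = 1/107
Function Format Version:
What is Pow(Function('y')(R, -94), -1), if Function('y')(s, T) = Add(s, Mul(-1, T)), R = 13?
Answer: Rational(1, 107) ≈ 0.0093458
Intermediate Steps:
Pow(Function('y')(R, -94), -1) = Pow(Add(13, Mul(-1, -94)), -1) = Pow(Add(13, 94), -1) = Pow(107, -1) = Rational(1, 107)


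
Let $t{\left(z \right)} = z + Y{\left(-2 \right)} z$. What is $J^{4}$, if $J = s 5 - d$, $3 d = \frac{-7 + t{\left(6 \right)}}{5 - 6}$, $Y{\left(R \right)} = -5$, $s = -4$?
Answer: $\frac{68574961}{81} \approx 8.466 \cdot 10^{5}$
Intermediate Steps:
$t{\left(z \right)} = - 4 z$ ($t{\left(z \right)} = z - 5 z = - 4 z$)
$d = \frac{31}{3}$ ($d = \frac{\left(-7 - 24\right) \frac{1}{5 - 6}}{3} = \frac{\left(-7 - 24\right) \frac{1}{-1}}{3} = \frac{\left(-31\right) \left(-1\right)}{3} = \frac{1}{3} \cdot 31 = \frac{31}{3} \approx 10.333$)
$J = - \frac{91}{3}$ ($J = \left(-4\right) 5 - \frac{31}{3} = -20 - \frac{31}{3} = - \frac{91}{3} \approx -30.333$)
$J^{4} = \left(- \frac{91}{3}\right)^{4} = \frac{68574961}{81}$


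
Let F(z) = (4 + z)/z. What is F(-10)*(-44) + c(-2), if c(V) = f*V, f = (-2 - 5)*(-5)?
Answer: -482/5 ≈ -96.400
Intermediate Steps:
f = 35 (f = -7*(-5) = 35)
c(V) = 35*V
F(z) = (4 + z)/z
F(-10)*(-44) + c(-2) = ((4 - 10)/(-10))*(-44) + 35*(-2) = -⅒*(-6)*(-44) - 70 = (⅗)*(-44) - 70 = -132/5 - 70 = -482/5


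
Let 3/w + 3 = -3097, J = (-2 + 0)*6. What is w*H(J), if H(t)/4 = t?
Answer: 36/775 ≈ 0.046452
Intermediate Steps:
J = -12 (J = -2*6 = -12)
H(t) = 4*t
w = -3/3100 (w = 3/(-3 - 3097) = 3/(-3100) = 3*(-1/3100) = -3/3100 ≈ -0.00096774)
w*H(J) = -3*(-12)/775 = -3/3100*(-48) = 36/775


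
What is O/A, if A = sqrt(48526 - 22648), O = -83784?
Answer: -13964*sqrt(25878)/4313 ≈ -520.83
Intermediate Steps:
A = sqrt(25878) ≈ 160.87
O/A = -83784*sqrt(25878)/25878 = -13964*sqrt(25878)/4313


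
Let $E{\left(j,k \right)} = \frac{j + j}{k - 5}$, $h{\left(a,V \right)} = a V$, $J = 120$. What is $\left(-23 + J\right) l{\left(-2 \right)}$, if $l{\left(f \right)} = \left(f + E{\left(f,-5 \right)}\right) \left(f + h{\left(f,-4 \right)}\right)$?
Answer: $- \frac{4656}{5} \approx -931.2$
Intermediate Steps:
$h{\left(a,V \right)} = V a$
$E{\left(j,k \right)} = \frac{2 j}{-5 + k}$
$l{\left(f \right)} = - \frac{12 f^{2}}{5}$ ($l{\left(f \right)} = \left(f + \frac{2 f}{-5 - 5}\right) \left(f - 4 f\right) = \left(f + \frac{2 f}{-10}\right) \left(- 3 f\right) = \left(f + 2 f \left(- \frac{1}{10}\right)\right) \left(- 3 f\right) = \left(f - \frac{f}{5}\right) \left(- 3 f\right) = \frac{4 f}{5} \left(- 3 f\right) = - \frac{12 f^{2}}{5}$)
$\left(-23 + J\right) l{\left(-2 \right)} = \left(-23 + 120\right) \left(- \frac{12 \left(-2\right)^{2}}{5}\right) = 97 \left(\left(- \frac{12}{5}\right) 4\right) = 97 \left(- \frac{48}{5}\right) = - \frac{4656}{5}$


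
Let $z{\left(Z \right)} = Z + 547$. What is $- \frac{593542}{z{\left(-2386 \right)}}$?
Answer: $\frac{593542}{1839} \approx 322.75$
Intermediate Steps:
$z{\left(Z \right)} = 547 + Z$
$- \frac{593542}{z{\left(-2386 \right)}} = - \frac{593542}{547 - 2386} = - \frac{593542}{-1839} = \left(-593542\right) \left(- \frac{1}{1839}\right) = \frac{593542}{1839}$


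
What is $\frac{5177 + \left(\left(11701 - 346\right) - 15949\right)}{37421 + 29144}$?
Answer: $\frac{583}{66565} \approx 0.0087584$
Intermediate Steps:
$\frac{5177 + \left(\left(11701 - 346\right) - 15949\right)}{37421 + 29144} = \frac{5177 + \left(11355 - 15949\right)}{66565} = \left(5177 - 4594\right) \frac{1}{66565} = 583 \cdot \frac{1}{66565} = \frac{583}{66565}$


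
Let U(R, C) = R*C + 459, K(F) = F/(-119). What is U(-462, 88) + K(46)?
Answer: -4783489/119 ≈ -40197.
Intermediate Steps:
K(F) = -F/119 (K(F) = F*(-1/119) = -F/119)
U(R, C) = 459 + C*R (U(R, C) = C*R + 459 = 459 + C*R)
U(-462, 88) + K(46) = (459 + 88*(-462)) - 1/119*46 = (459 - 40656) - 46/119 = -40197 - 46/119 = -4783489/119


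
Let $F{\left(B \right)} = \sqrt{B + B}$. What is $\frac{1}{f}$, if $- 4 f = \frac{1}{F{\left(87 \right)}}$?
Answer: $- 4 \sqrt{174} \approx -52.764$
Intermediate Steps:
$F{\left(B \right)} = \sqrt{2} \sqrt{B}$ ($F{\left(B \right)} = \sqrt{2 B} = \sqrt{2} \sqrt{B}$)
$f = - \frac{\sqrt{174}}{696}$ ($f = - \frac{1}{4 \sqrt{2} \sqrt{87}} = - \frac{1}{4 \sqrt{174}} = - \frac{\frac{1}{174} \sqrt{174}}{4} = - \frac{\sqrt{174}}{696} \approx -0.018952$)
$\frac{1}{f} = \frac{1}{\left(- \frac{1}{696}\right) \sqrt{174}} = - 4 \sqrt{174}$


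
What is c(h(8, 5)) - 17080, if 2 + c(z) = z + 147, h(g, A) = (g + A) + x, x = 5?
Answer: -16917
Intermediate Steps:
h(g, A) = 5 + A + g (h(g, A) = (g + A) + 5 = (A + g) + 5 = 5 + A + g)
c(z) = 145 + z (c(z) = -2 + (z + 147) = -2 + (147 + z) = 145 + z)
c(h(8, 5)) - 17080 = (145 + (5 + 5 + 8)) - 17080 = (145 + 18) - 17080 = 163 - 17080 = -16917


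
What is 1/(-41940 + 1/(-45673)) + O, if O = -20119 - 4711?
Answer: -47562501215103/1915525621 ≈ -24830.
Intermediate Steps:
O = -24830
1/(-41940 + 1/(-45673)) + O = 1/(-41940 + 1/(-45673)) - 24830 = 1/(-41940 - 1/45673) - 24830 = 1/(-1915525621/45673) - 24830 = -45673/1915525621 - 24830 = -47562501215103/1915525621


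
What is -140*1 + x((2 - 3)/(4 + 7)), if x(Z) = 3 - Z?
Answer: -1506/11 ≈ -136.91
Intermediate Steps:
-140*1 + x((2 - 3)/(4 + 7)) = -140*1 + (3 - (2 - 3)/(4 + 7)) = -140 + (3 - (-1)/11) = -140 + (3 - 1*(-1/11)) = -140 + (3 + 1/11) = -140 + 34/11 = -1506/11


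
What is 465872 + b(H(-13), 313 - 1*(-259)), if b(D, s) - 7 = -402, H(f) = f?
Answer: 465477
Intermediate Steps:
b(D, s) = -395 (b(D, s) = 7 - 402 = -395)
465872 + b(H(-13), 313 - 1*(-259)) = 465872 - 395 = 465477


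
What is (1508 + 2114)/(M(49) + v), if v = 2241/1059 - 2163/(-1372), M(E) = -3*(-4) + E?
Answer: 250598936/4475957 ≈ 55.988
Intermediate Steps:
M(E) = 12 + E
v = 255489/69188 (v = 2241*(1/1059) - 2163*(-1/1372) = 747/353 + 309/196 = 255489/69188 ≈ 3.6927)
(1508 + 2114)/(M(49) + v) = (1508 + 2114)/((12 + 49) + 255489/69188) = 3622/(61 + 255489/69188) = 3622/(4475957/69188) = 3622*(69188/4475957) = 250598936/4475957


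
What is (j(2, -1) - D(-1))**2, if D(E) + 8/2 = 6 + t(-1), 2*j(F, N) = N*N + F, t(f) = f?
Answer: 1/4 ≈ 0.25000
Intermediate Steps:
j(F, N) = F/2 + N**2/2 (j(F, N) = (N*N + F)/2 = (N**2 + F)/2 = (F + N**2)/2 = F/2 + N**2/2)
D(E) = 1 (D(E) = -4 + (6 - 1) = -4 + 5 = 1)
(j(2, -1) - D(-1))**2 = (((1/2)*2 + (1/2)*(-1)**2) - 1*1)**2 = ((1 + (1/2)*1) - 1)**2 = ((1 + 1/2) - 1)**2 = (3/2 - 1)**2 = (1/2)**2 = 1/4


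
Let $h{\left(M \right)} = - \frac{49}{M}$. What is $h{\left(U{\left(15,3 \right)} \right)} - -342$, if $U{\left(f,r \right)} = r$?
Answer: $\frac{977}{3} \approx 325.67$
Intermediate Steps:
$h{\left(U{\left(15,3 \right)} \right)} - -342 = - \frac{49}{3} - -342 = \left(-49\right) \frac{1}{3} + 342 = - \frac{49}{3} + 342 = \frac{977}{3}$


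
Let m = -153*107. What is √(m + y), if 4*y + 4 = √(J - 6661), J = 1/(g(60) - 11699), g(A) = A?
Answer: √(-8871418429648 + 23278*I*√225585293955)/23278 ≈ 0.079731 + 127.95*I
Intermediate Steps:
m = -16371
J = -1/11639 (J = 1/(60 - 11699) = 1/(-11639) = -1/11639 ≈ -8.5918e-5)
y = -1 + I*√225585293955/23278 (y = -1 + √(-1/11639 - 6661)/4 = -1 + √(-77527380/11639)/4 = -1 + (2*I*√225585293955/11639)/4 = -1 + I*√225585293955/23278 ≈ -1.0 + 20.404*I)
√(m + y) = √(-16371 + (-1 + I*√225585293955/23278)) = √(-16372 + I*√225585293955/23278)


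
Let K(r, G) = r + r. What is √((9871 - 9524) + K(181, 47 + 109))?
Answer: √709 ≈ 26.627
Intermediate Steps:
K(r, G) = 2*r
√((9871 - 9524) + K(181, 47 + 109)) = √((9871 - 9524) + 2*181) = √(347 + 362) = √709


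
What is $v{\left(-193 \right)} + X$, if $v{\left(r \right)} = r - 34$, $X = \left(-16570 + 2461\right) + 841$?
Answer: $-13495$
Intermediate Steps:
$X = -13268$ ($X = -14109 + 841 = -13268$)
$v{\left(r \right)} = -34 + r$ ($v{\left(r \right)} = r - 34 = -34 + r$)
$v{\left(-193 \right)} + X = \left(-34 - 193\right) - 13268 = -227 - 13268 = -13495$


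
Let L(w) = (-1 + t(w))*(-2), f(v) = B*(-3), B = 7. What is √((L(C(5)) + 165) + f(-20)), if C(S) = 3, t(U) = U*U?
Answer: 8*√2 ≈ 11.314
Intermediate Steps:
t(U) = U²
f(v) = -21 (f(v) = 7*(-3) = -21)
L(w) = 2 - 2*w² (L(w) = (-1 + w²)*(-2) = 2 - 2*w²)
√((L(C(5)) + 165) + f(-20)) = √(((2 - 2*3²) + 165) - 21) = √(((2 - 2*9) + 165) - 21) = √(((2 - 18) + 165) - 21) = √((-16 + 165) - 21) = √(149 - 21) = √128 = 8*√2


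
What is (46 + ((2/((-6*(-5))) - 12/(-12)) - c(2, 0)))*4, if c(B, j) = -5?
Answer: 3124/15 ≈ 208.27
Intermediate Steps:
(46 + ((2/((-6*(-5))) - 12/(-12)) - c(2, 0)))*4 = (46 + ((2/((-6*(-5))) - 12/(-12)) - 1*(-5)))*4 = (46 + ((2/30 - 12*(-1/12)) + 5))*4 = (46 + ((2*(1/30) + 1) + 5))*4 = (46 + ((1/15 + 1) + 5))*4 = (46 + (16/15 + 5))*4 = (46 + 91/15)*4 = (781/15)*4 = 3124/15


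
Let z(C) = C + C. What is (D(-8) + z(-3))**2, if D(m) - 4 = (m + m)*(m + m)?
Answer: 64516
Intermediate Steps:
D(m) = 4 + 4*m**2 (D(m) = 4 + (m + m)*(m + m) = 4 + (2*m)*(2*m) = 4 + 4*m**2)
z(C) = 2*C
(D(-8) + z(-3))**2 = ((4 + 4*(-8)**2) + 2*(-3))**2 = ((4 + 4*64) - 6)**2 = ((4 + 256) - 6)**2 = (260 - 6)**2 = 254**2 = 64516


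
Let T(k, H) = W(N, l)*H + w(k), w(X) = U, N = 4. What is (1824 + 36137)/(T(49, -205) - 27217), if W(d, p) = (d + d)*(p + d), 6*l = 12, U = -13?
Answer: -3451/3370 ≈ -1.0240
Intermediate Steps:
l = 2 (l = (1/6)*12 = 2)
w(X) = -13
W(d, p) = 2*d*(d + p) (W(d, p) = (2*d)*(d + p) = 2*d*(d + p))
T(k, H) = -13 + 48*H (T(k, H) = (2*4*(4 + 2))*H - 13 = (2*4*6)*H - 13 = 48*H - 13 = -13 + 48*H)
(1824 + 36137)/(T(49, -205) - 27217) = (1824 + 36137)/((-13 + 48*(-205)) - 27217) = 37961/((-13 - 9840) - 27217) = 37961/(-9853 - 27217) = 37961/(-37070) = 37961*(-1/37070) = -3451/3370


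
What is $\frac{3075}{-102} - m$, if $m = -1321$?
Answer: $\frac{43889}{34} \approx 1290.9$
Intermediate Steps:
$\frac{3075}{-102} - m = \frac{3075}{-102} - -1321 = 3075 \left(- \frac{1}{102}\right) + 1321 = - \frac{1025}{34} + 1321 = \frac{43889}{34}$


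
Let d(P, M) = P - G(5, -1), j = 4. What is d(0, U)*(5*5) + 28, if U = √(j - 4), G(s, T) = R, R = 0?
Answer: 28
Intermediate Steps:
G(s, T) = 0
U = 0 (U = √(4 - 4) = √0 = 0)
d(P, M) = P (d(P, M) = P - 1*0 = P + 0 = P)
d(0, U)*(5*5) + 28 = 0*(5*5) + 28 = 0*25 + 28 = 0 + 28 = 28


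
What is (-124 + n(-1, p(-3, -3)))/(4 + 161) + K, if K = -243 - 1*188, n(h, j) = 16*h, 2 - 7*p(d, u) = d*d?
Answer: -14251/33 ≈ -431.85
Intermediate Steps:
p(d, u) = 2/7 - d²/7 (p(d, u) = 2/7 - d*d/7 = 2/7 - d²/7)
K = -431 (K = -243 - 188 = -431)
(-124 + n(-1, p(-3, -3)))/(4 + 161) + K = (-124 + 16*(-1))/(4 + 161) - 431 = (-124 - 16)/165 - 431 = -140*1/165 - 431 = -28/33 - 431 = -14251/33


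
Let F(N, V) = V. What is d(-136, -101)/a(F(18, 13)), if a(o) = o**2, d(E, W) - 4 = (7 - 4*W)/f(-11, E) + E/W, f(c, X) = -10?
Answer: -36111/170690 ≈ -0.21156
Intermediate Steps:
d(E, W) = 33/10 + 2*W/5 + E/W (d(E, W) = 4 + ((7 - 4*W)/(-10) + E/W) = 4 + ((7 - 4*W)*(-1/10) + E/W) = 4 + ((-7/10 + 2*W/5) + E/W) = 4 + (-7/10 + 2*W/5 + E/W) = 33/10 + 2*W/5 + E/W)
d(-136, -101)/a(F(18, 13)) = ((-136 + (1/10)*(-101)*(33 + 4*(-101)))/(-101))/(13**2) = -(-136 + (1/10)*(-101)*(33 - 404))/101/169 = -(-136 + (1/10)*(-101)*(-371))/101*(1/169) = -(-136 + 37471/10)/101*(1/169) = -1/101*36111/10*(1/169) = -36111/1010*1/169 = -36111/170690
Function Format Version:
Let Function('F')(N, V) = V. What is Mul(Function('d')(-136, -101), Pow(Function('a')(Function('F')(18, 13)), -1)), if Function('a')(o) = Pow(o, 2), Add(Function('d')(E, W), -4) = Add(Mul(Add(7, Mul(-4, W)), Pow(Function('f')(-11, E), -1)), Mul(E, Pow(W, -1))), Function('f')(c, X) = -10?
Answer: Rational(-36111, 170690) ≈ -0.21156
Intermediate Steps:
Function('d')(E, W) = Add(Rational(33, 10), Mul(Rational(2, 5), W), Mul(E, Pow(W, -1))) (Function('d')(E, W) = Add(4, Add(Mul(Add(7, Mul(-4, W)), Pow(-10, -1)), Mul(E, Pow(W, -1)))) = Add(4, Add(Mul(Add(7, Mul(-4, W)), Rational(-1, 10)), Mul(E, Pow(W, -1)))) = Add(4, Add(Add(Rational(-7, 10), Mul(Rational(2, 5), W)), Mul(E, Pow(W, -1)))) = Add(4, Add(Rational(-7, 10), Mul(Rational(2, 5), W), Mul(E, Pow(W, -1)))) = Add(Rational(33, 10), Mul(Rational(2, 5), W), Mul(E, Pow(W, -1))))
Mul(Function('d')(-136, -101), Pow(Function('a')(Function('F')(18, 13)), -1)) = Mul(Mul(Pow(-101, -1), Add(-136, Mul(Rational(1, 10), -101, Add(33, Mul(4, -101))))), Pow(Pow(13, 2), -1)) = Mul(Mul(Rational(-1, 101), Add(-136, Mul(Rational(1, 10), -101, Add(33, -404)))), Pow(169, -1)) = Mul(Mul(Rational(-1, 101), Add(-136, Mul(Rational(1, 10), -101, -371))), Rational(1, 169)) = Mul(Mul(Rational(-1, 101), Add(-136, Rational(37471, 10))), Rational(1, 169)) = Mul(Mul(Rational(-1, 101), Rational(36111, 10)), Rational(1, 169)) = Mul(Rational(-36111, 1010), Rational(1, 169)) = Rational(-36111, 170690)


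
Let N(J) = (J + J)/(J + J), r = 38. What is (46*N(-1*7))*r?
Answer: 1748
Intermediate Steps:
N(J) = 1 (N(J) = (2*J)/((2*J)) = (2*J)*(1/(2*J)) = 1)
(46*N(-1*7))*r = (46*1)*38 = 46*38 = 1748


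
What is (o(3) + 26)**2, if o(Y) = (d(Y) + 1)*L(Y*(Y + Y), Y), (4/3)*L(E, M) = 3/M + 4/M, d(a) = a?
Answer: 1089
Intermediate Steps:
L(E, M) = 21/(4*M) (L(E, M) = 3*(3/M + 4/M)/4 = 3*(7/M)/4 = 21/(4*M))
o(Y) = 21*(1 + Y)/(4*Y) (o(Y) = (Y + 1)*(21/(4*Y)) = (1 + Y)*(21/(4*Y)) = 21*(1 + Y)/(4*Y))
(o(3) + 26)**2 = ((21/4)*(1 + 3)/3 + 26)**2 = ((21/4)*(1/3)*4 + 26)**2 = (7 + 26)**2 = 33**2 = 1089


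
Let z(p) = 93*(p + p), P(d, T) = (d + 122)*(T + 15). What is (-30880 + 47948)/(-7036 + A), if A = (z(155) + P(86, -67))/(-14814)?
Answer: -126422676/52124659 ≈ -2.4254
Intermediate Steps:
P(d, T) = (15 + T)*(122 + d) (P(d, T) = (122 + d)*(15 + T) = (15 + T)*(122 + d))
z(p) = 186*p (z(p) = 93*(2*p) = 186*p)
A = -9007/7407 (A = (186*155 + (1830 + 15*86 + 122*(-67) - 67*86))/(-14814) = (28830 + (1830 + 1290 - 8174 - 5762))*(-1/14814) = (28830 - 10816)*(-1/14814) = 18014*(-1/14814) = -9007/7407 ≈ -1.2160)
(-30880 + 47948)/(-7036 + A) = (-30880 + 47948)/(-7036 - 9007/7407) = 17068/(-52124659/7407) = 17068*(-7407/52124659) = -126422676/52124659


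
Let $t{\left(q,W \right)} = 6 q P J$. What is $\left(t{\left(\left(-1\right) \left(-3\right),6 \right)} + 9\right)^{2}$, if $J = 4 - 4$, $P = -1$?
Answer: $81$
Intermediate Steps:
$J = 0$ ($J = 4 - 4 = 0$)
$t{\left(q,W \right)} = 0$ ($t{\left(q,W \right)} = 6 q \left(-1\right) 0 = 6 \left(- q\right) 0 = - 6 q 0 = 0$)
$\left(t{\left(\left(-1\right) \left(-3\right),6 \right)} + 9\right)^{2} = \left(0 + 9\right)^{2} = 9^{2} = 81$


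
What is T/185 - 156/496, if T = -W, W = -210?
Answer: 3765/4588 ≈ 0.82062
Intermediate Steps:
T = 210 (T = -1*(-210) = 210)
T/185 - 156/496 = 210/185 - 156/496 = 210*(1/185) - 156*1/496 = 42/37 - 39/124 = 3765/4588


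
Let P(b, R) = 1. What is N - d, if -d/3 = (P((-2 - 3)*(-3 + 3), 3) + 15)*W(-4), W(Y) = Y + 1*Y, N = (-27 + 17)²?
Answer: -284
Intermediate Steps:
N = 100 (N = (-10)² = 100)
W(Y) = 2*Y (W(Y) = Y + Y = 2*Y)
d = 384 (d = -3*(1 + 15)*2*(-4) = -48*(-8) = -3*(-128) = 384)
N - d = 100 - 1*384 = 100 - 384 = -284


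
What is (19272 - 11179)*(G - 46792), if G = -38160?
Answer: -687516536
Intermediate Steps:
(19272 - 11179)*(G - 46792) = (19272 - 11179)*(-38160 - 46792) = 8093*(-84952) = -687516536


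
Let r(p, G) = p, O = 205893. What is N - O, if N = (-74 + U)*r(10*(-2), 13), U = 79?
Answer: -205993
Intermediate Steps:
N = -100 (N = (-74 + 79)*(10*(-2)) = 5*(-20) = -100)
N - O = -100 - 1*205893 = -100 - 205893 = -205993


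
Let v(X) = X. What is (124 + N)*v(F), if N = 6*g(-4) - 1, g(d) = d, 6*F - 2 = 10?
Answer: 198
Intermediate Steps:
F = 2 (F = ⅓ + (⅙)*10 = ⅓ + 5/3 = 2)
N = -25 (N = 6*(-4) - 1 = -24 - 1 = -25)
(124 + N)*v(F) = (124 - 25)*2 = 99*2 = 198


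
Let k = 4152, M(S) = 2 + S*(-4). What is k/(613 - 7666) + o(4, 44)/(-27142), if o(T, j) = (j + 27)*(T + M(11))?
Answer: -15610765/31905421 ≈ -0.48928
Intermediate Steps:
M(S) = 2 - 4*S
o(T, j) = (-42 + T)*(27 + j) (o(T, j) = (j + 27)*(T + (2 - 4*11)) = (27 + j)*(T + (2 - 44)) = (27 + j)*(T - 42) = (27 + j)*(-42 + T) = (-42 + T)*(27 + j))
k/(613 - 7666) + o(4, 44)/(-27142) = 4152/(613 - 7666) + (-1134 - 42*44 + 27*4 + 4*44)/(-27142) = 4152/(-7053) + (-1134 - 1848 + 108 + 176)*(-1/27142) = 4152*(-1/7053) - 2698*(-1/27142) = -1384/2351 + 1349/13571 = -15610765/31905421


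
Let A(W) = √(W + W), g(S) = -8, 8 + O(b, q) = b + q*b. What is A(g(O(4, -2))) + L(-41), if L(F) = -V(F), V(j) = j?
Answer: 41 + 4*I ≈ 41.0 + 4.0*I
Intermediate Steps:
O(b, q) = -8 + b + b*q (O(b, q) = -8 + (b + q*b) = -8 + (b + b*q) = -8 + b + b*q)
A(W) = √2*√W (A(W) = √(2*W) = √2*√W)
L(F) = -F
A(g(O(4, -2))) + L(-41) = √2*√(-8) - 1*(-41) = √2*(2*I*√2) + 41 = 4*I + 41 = 41 + 4*I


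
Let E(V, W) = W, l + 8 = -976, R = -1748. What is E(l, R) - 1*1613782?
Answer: -1615530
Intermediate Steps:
l = -984 (l = -8 - 976 = -984)
E(l, R) - 1*1613782 = -1748 - 1*1613782 = -1748 - 1613782 = -1615530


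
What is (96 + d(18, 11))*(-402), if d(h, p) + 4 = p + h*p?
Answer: -121002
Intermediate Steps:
d(h, p) = -4 + p + h*p (d(h, p) = -4 + (p + h*p) = -4 + p + h*p)
(96 + d(18, 11))*(-402) = (96 + (-4 + 11 + 18*11))*(-402) = (96 + (-4 + 11 + 198))*(-402) = (96 + 205)*(-402) = 301*(-402) = -121002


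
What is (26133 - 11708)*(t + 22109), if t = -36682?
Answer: -210215525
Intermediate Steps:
(26133 - 11708)*(t + 22109) = (26133 - 11708)*(-36682 + 22109) = 14425*(-14573) = -210215525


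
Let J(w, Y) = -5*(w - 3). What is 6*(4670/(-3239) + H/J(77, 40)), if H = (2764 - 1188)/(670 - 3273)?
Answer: -13477857108/1559756645 ≈ -8.6410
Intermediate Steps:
J(w, Y) = 15 - 5*w (J(w, Y) = -5*(-3 + w) = 15 - 5*w)
H = -1576/2603 (H = 1576/(-2603) = 1576*(-1/2603) = -1576/2603 ≈ -0.60546)
6*(4670/(-3239) + H/J(77, 40)) = 6*(4670/(-3239) - 1576/(2603*(15 - 5*77))) = 6*(4670*(-1/3239) - 1576/(2603*(15 - 385))) = 6*(-4670/3239 - 1576/2603/(-370)) = 6*(-4670/3239 - 1576/2603*(-1/370)) = 6*(-4670/3239 + 788/481555) = 6*(-2246309518/1559756645) = -13477857108/1559756645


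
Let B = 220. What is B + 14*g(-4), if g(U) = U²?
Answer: 444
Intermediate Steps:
B + 14*g(-4) = 220 + 14*(-4)² = 220 + 14*16 = 220 + 224 = 444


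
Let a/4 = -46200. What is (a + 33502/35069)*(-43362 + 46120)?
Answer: -17873819411084/35069 ≈ -5.0968e+8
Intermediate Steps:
a = -184800 (a = 4*(-46200) = -184800)
(a + 33502/35069)*(-43362 + 46120) = (-184800 + 33502/35069)*(-43362 + 46120) = (-184800 + 33502*(1/35069))*2758 = (-184800 + 33502/35069)*2758 = -6480717698/35069*2758 = -17873819411084/35069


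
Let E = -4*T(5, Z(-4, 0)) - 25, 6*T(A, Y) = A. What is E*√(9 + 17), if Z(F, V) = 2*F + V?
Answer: -85*√26/3 ≈ -144.47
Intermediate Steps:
Z(F, V) = V + 2*F
T(A, Y) = A/6
E = -85/3 (E = -2*5/3 - 25 = -4*⅚ - 25 = -10/3 - 25 = -85/3 ≈ -28.333)
E*√(9 + 17) = -85*√(9 + 17)/3 = -85*√26/3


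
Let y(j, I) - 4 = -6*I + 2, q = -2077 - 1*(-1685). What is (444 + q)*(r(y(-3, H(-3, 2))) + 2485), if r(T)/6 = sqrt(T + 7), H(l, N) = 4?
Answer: 129220 + 312*I*sqrt(11) ≈ 1.2922e+5 + 1034.8*I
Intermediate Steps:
q = -392 (q = -2077 + 1685 = -392)
y(j, I) = 6 - 6*I (y(j, I) = 4 + (-6*I + 2) = 4 + (2 - 6*I) = 6 - 6*I)
r(T) = 6*sqrt(7 + T) (r(T) = 6*sqrt(T + 7) = 6*sqrt(7 + T))
(444 + q)*(r(y(-3, H(-3, 2))) + 2485) = (444 - 392)*(6*sqrt(7 + (6 - 6*4)) + 2485) = 52*(6*sqrt(7 + (6 - 24)) + 2485) = 52*(6*sqrt(7 - 18) + 2485) = 52*(6*sqrt(-11) + 2485) = 52*(6*(I*sqrt(11)) + 2485) = 52*(6*I*sqrt(11) + 2485) = 52*(2485 + 6*I*sqrt(11)) = 129220 + 312*I*sqrt(11)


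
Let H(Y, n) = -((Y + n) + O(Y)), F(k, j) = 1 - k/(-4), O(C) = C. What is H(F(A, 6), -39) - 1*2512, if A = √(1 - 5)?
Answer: -2475 - I ≈ -2475.0 - 1.0*I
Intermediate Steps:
A = 2*I (A = √(-4) = 2*I ≈ 2.0*I)
F(k, j) = 1 + k/4 (F(k, j) = 1 - k*(-1)/4 = 1 - (-1)*k/4 = 1 + k/4)
H(Y, n) = -n - 2*Y (H(Y, n) = -((Y + n) + Y) = -(n + 2*Y) = -n - 2*Y)
H(F(A, 6), -39) - 1*2512 = (-1*(-39) - 2*(1 + (2*I)/4)) - 1*2512 = (39 - 2*(1 + I/2)) - 2512 = (39 + (-2 - I)) - 2512 = (37 - I) - 2512 = -2475 - I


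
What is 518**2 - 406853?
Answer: -138529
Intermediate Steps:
518**2 - 406853 = 268324 - 406853 = -138529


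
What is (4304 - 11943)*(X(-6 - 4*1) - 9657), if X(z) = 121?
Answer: 72845504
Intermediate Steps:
(4304 - 11943)*(X(-6 - 4*1) - 9657) = (4304 - 11943)*(121 - 9657) = -7639*(-9536) = 72845504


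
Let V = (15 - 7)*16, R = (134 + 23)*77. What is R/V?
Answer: 12089/128 ≈ 94.445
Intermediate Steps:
R = 12089 (R = 157*77 = 12089)
V = 128 (V = 8*16 = 128)
R/V = 12089/128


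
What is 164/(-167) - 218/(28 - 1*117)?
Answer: 21810/14863 ≈ 1.4674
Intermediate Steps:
164/(-167) - 218/(28 - 1*117) = 164*(-1/167) - 218/(28 - 117) = -164/167 - 218/(-89) = -164/167 - 218*(-1/89) = -164/167 + 218/89 = 21810/14863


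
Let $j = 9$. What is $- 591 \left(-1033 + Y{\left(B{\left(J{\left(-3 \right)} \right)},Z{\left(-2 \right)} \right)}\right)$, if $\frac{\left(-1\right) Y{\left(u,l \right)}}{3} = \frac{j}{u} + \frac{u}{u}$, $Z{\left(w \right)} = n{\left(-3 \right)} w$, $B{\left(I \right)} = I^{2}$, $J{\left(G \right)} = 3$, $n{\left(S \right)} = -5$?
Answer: $614049$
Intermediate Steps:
$Z{\left(w \right)} = - 5 w$
$Y{\left(u,l \right)} = -3 - \frac{27}{u}$ ($Y{\left(u,l \right)} = - 3 \left(\frac{9}{u} + \frac{u}{u}\right) = - 3 \left(\frac{9}{u} + 1\right) = - 3 \left(1 + \frac{9}{u}\right) = -3 - \frac{27}{u}$)
$- 591 \left(-1033 + Y{\left(B{\left(J{\left(-3 \right)} \right)},Z{\left(-2 \right)} \right)}\right) = - 591 \left(-1033 - \left(3 + \frac{27}{3^{2}}\right)\right) = - 591 \left(-1033 - \left(3 + \frac{27}{9}\right)\right) = - 591 \left(-1033 - 6\right) = \left(-591\right) \left(-1039\right) = 614049$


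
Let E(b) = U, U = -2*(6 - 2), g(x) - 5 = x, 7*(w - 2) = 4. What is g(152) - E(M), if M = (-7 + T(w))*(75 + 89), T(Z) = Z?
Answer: 165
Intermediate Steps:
w = 18/7 (w = 2 + (⅐)*4 = 2 + 4/7 = 18/7 ≈ 2.5714)
g(x) = 5 + x
M = -5084/7 (M = (-7 + 18/7)*(75 + 89) = -31/7*164 = -5084/7 ≈ -726.29)
U = -8 (U = -2*4 = -8)
E(b) = -8
g(152) - E(M) = (5 + 152) - 1*(-8) = 157 + 8 = 165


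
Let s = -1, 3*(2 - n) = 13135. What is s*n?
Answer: 13129/3 ≈ 4376.3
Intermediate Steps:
n = -13129/3 (n = 2 - ⅓*13135 = 2 - 13135/3 = -13129/3 ≈ -4376.3)
s*n = -1*(-13129/3) = 13129/3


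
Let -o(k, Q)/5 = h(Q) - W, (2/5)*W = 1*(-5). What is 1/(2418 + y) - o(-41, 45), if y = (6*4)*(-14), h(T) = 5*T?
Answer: 1236188/1041 ≈ 1187.5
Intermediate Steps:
W = -25/2 (W = 5*(1*(-5))/2 = (5/2)*(-5) = -25/2 ≈ -12.500)
o(k, Q) = -125/2 - 25*Q (o(k, Q) = -5*(5*Q - 1*(-25/2)) = -5*(5*Q + 25/2) = -5*(25/2 + 5*Q) = -125/2 - 25*Q)
y = -336 (y = 24*(-14) = -336)
1/(2418 + y) - o(-41, 45) = 1/(2418 - 336) - (-125/2 - 25*45) = 1/2082 - (-125/2 - 1125) = 1/2082 - 1*(-2375/2) = 1/2082 + 2375/2 = 1236188/1041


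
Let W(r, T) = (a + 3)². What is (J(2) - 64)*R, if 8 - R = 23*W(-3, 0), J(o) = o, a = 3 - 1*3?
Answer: 12338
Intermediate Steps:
a = 0 (a = 3 - 3 = 0)
W(r, T) = 9 (W(r, T) = (0 + 3)² = 3² = 9)
R = -199 (R = 8 - 23*9 = 8 - 1*207 = 8 - 207 = -199)
(J(2) - 64)*R = (2 - 64)*(-199) = -62*(-199) = 12338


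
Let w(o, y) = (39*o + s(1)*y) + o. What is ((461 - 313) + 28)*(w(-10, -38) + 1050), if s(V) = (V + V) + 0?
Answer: 101024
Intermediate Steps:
s(V) = 2*V (s(V) = 2*V + 0 = 2*V)
w(o, y) = 2*y + 40*o (w(o, y) = (39*o + (2*1)*y) + o = (39*o + 2*y) + o = (2*y + 39*o) + o = 2*y + 40*o)
((461 - 313) + 28)*(w(-10, -38) + 1050) = ((461 - 313) + 28)*((2*(-38) + 40*(-10)) + 1050) = (148 + 28)*((-76 - 400) + 1050) = 176*(-476 + 1050) = 176*574 = 101024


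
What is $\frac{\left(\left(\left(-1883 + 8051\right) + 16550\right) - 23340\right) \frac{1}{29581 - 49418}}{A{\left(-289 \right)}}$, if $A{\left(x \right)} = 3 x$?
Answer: $- \frac{622}{17198679} \approx -3.6166 \cdot 10^{-5}$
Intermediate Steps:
$\frac{\left(\left(\left(-1883 + 8051\right) + 16550\right) - 23340\right) \frac{1}{29581 - 49418}}{A{\left(-289 \right)}} = \frac{\left(\left(\left(-1883 + 8051\right) + 16550\right) - 23340\right) \frac{1}{29581 - 49418}}{3 \left(-289\right)} = \frac{\left(\left(6168 + 16550\right) - 23340\right) \frac{1}{-19837}}{-867} = \left(22718 - 23340\right) \left(- \frac{1}{19837}\right) \left(- \frac{1}{867}\right) = \left(-622\right) \left(- \frac{1}{19837}\right) \left(- \frac{1}{867}\right) = \frac{622}{19837} \left(- \frac{1}{867}\right) = - \frac{622}{17198679}$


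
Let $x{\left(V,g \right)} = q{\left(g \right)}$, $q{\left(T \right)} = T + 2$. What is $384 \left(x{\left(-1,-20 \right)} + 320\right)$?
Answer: $115968$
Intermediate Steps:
$q{\left(T \right)} = 2 + T$
$x{\left(V,g \right)} = 2 + g$
$384 \left(x{\left(-1,-20 \right)} + 320\right) = 384 \left(\left(2 - 20\right) + 320\right) = 384 \left(-18 + 320\right) = 384 \cdot 302 = 115968$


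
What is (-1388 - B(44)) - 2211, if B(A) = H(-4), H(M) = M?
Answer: -3595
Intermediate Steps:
B(A) = -4
(-1388 - B(44)) - 2211 = (-1388 - 1*(-4)) - 2211 = (-1388 + 4) - 2211 = -1384 - 2211 = -3595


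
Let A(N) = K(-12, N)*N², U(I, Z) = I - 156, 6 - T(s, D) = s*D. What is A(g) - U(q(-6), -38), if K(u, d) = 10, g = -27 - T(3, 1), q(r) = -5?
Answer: 9161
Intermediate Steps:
T(s, D) = 6 - D*s (T(s, D) = 6 - s*D = 6 - D*s)
U(I, Z) = -156 + I
g = -30 (g = -27 - (6 - 1*1*3) = -27 - (6 - 3) = -27 - 1*3 = -27 - 3 = -30)
A(N) = 10*N²
A(g) - U(q(-6), -38) = 10*(-30)² - (-156 - 5) = 10*900 - 1*(-161) = 9000 + 161 = 9161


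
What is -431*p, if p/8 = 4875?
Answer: -16809000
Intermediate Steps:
p = 39000 (p = 8*4875 = 39000)
-431*p = -431*39000 = -16809000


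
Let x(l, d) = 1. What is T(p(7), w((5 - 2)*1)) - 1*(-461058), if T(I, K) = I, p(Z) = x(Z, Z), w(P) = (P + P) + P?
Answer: 461059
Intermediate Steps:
w(P) = 3*P (w(P) = 2*P + P = 3*P)
p(Z) = 1
T(p(7), w((5 - 2)*1)) - 1*(-461058) = 1 - 1*(-461058) = 1 + 461058 = 461059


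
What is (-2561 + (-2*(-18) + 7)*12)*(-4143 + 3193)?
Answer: 1942750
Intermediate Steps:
(-2561 + (-2*(-18) + 7)*12)*(-4143 + 3193) = (-2561 + (36 + 7)*12)*(-950) = (-2561 + 43*12)*(-950) = (-2561 + 516)*(-950) = -2045*(-950) = 1942750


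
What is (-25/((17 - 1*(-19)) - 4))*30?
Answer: -375/16 ≈ -23.438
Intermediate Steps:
(-25/((17 - 1*(-19)) - 4))*30 = (-25/((17 + 19) - 4))*30 = (-25/(36 - 4))*30 = (-25/32)*30 = ((1/32)*(-25))*30 = -25/32*30 = -375/16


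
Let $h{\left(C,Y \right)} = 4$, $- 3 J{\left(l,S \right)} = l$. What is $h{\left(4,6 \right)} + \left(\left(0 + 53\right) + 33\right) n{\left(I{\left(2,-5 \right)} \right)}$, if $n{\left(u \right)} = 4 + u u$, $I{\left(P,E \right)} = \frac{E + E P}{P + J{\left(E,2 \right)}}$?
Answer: $\frac{216258}{121} \approx 1787.3$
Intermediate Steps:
$J{\left(l,S \right)} = - \frac{l}{3}$
$I{\left(P,E \right)} = \frac{E + E P}{P - \frac{E}{3}}$
$n{\left(u \right)} = 4 + u^{2}$
$h{\left(4,6 \right)} + \left(\left(0 + 53\right) + 33\right) n{\left(I{\left(2,-5 \right)} \right)} = 4 + \left(\left(0 + 53\right) + 33\right) \left(4 + \left(\left(-3\right) \left(-5\right) \frac{1}{-5 - 6} \left(1 + 2\right)\right)^{2}\right) = 4 + \left(53 + 33\right) \left(4 + \left(\left(-3\right) \left(-5\right) \frac{1}{-5 - 6} \cdot 3\right)^{2}\right) = 4 + 86 \left(4 + \left(\left(-3\right) \left(-5\right) \frac{1}{-11} \cdot 3\right)^{2}\right) = 4 + 86 \left(4 + \left(\left(-3\right) \left(-5\right) \left(- \frac{1}{11}\right) 3\right)^{2}\right) = 4 + 86 \left(4 + \left(- \frac{45}{11}\right)^{2}\right) = 4 + 86 \left(4 + \frac{2025}{121}\right) = 4 + 86 \cdot \frac{2509}{121} = 4 + \frac{215774}{121} = \frac{216258}{121}$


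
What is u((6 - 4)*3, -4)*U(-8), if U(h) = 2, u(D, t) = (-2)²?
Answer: 8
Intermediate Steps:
u(D, t) = 4
u((6 - 4)*3, -4)*U(-8) = 4*2 = 8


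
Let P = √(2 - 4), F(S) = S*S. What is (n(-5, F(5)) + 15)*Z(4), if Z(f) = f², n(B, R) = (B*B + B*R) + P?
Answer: -1360 + 16*I*√2 ≈ -1360.0 + 22.627*I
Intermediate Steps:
F(S) = S²
P = I*√2 (P = √(-2) = I*√2 ≈ 1.4142*I)
n(B, R) = B² + I*√2 + B*R (n(B, R) = (B*B + B*R) + I*√2 = (B² + B*R) + I*√2 = B² + I*√2 + B*R)
(n(-5, F(5)) + 15)*Z(4) = (((-5)² + I*√2 - 5*5²) + 15)*4² = ((25 + I*√2 - 5*25) + 15)*16 = ((25 + I*√2 - 125) + 15)*16 = ((-100 + I*√2) + 15)*16 = (-85 + I*√2)*16 = -1360 + 16*I*√2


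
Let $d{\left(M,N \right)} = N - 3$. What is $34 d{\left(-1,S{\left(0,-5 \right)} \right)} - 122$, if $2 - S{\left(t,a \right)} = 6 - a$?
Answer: $-530$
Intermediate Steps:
$S{\left(t,a \right)} = -4 + a$ ($S{\left(t,a \right)} = 2 - \left(6 - a\right) = 2 + \left(-6 + a\right) = -4 + a$)
$d{\left(M,N \right)} = -3 + N$ ($d{\left(M,N \right)} = N - 3 = -3 + N$)
$34 d{\left(-1,S{\left(0,-5 \right)} \right)} - 122 = 34 \left(-3 - 9\right) - 122 = 34 \left(-12\right) - 122 = -408 - 122 = -530$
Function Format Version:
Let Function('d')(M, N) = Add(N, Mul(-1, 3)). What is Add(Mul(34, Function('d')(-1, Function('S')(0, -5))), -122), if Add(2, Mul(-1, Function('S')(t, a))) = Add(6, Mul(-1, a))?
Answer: -530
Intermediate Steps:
Function('S')(t, a) = Add(-4, a) (Function('S')(t, a) = Add(2, Mul(-1, Add(6, Mul(-1, a)))) = Add(2, Add(-6, a)) = Add(-4, a))
Function('d')(M, N) = Add(-3, N) (Function('d')(M, N) = Add(N, -3) = Add(-3, N))
Add(Mul(34, Function('d')(-1, Function('S')(0, -5))), -122) = Add(Mul(34, Add(-3, Add(-4, -5))), -122) = Add(Mul(34, Add(-3, -9)), -122) = Add(Mul(34, -12), -122) = Add(-408, -122) = -530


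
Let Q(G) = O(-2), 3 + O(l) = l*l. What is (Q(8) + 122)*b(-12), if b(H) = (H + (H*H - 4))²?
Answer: 2015232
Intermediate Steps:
O(l) = -3 + l² (O(l) = -3 + l*l = -3 + l²)
b(H) = (-4 + H + H²)² (b(H) = (H + (H² - 4))² = (H + (-4 + H²))² = (-4 + H + H²)²)
Q(G) = 1 (Q(G) = -3 + (-2)² = -3 + 4 = 1)
(Q(8) + 122)*b(-12) = (1 + 122)*(-4 - 12 + (-12)²)² = 123*(-4 - 12 + 144)² = 123*128² = 123*16384 = 2015232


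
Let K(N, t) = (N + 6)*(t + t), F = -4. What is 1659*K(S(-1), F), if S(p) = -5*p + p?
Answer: -132720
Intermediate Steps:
S(p) = -4*p
K(N, t) = 2*t*(6 + N) (K(N, t) = (6 + N)*(2*t) = 2*t*(6 + N))
1659*K(S(-1), F) = 1659*(2*(-4)*(6 - 4*(-1))) = 1659*(2*(-4)*(6 + 4)) = 1659*(2*(-4)*10) = 1659*(-80) = -132720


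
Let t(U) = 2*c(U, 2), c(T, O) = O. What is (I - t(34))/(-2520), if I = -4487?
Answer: 499/280 ≈ 1.7821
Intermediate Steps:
t(U) = 4 (t(U) = 2*2 = 4)
(I - t(34))/(-2520) = (-4487 - 1*4)/(-2520) = (-4487 - 4)*(-1/2520) = -4491*(-1/2520) = 499/280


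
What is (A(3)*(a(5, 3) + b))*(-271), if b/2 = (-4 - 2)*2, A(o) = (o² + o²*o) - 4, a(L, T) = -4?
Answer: 242816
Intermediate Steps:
A(o) = -4 + o² + o³ (A(o) = (o² + o³) - 4 = -4 + o² + o³)
b = -24 (b = 2*((-4 - 2)*2) = 2*(-6*2) = 2*(-12) = -24)
(A(3)*(a(5, 3) + b))*(-271) = ((-4 + 3² + 3³)*(-4 - 24))*(-271) = ((-4 + 9 + 27)*(-28))*(-271) = (32*(-28))*(-271) = -896*(-271) = 242816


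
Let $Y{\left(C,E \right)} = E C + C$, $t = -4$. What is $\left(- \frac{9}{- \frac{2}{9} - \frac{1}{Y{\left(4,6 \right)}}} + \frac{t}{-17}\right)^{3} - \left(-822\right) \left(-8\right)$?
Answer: $\frac{49610809180496}{1349232625} \approx 36770.0$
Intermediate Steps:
$Y{\left(C,E \right)} = C + C E$ ($Y{\left(C,E \right)} = C E + C = C + C E$)
$\left(- \frac{9}{- \frac{2}{9} - \frac{1}{Y{\left(4,6 \right)}}} + \frac{t}{-17}\right)^{3} - \left(-822\right) \left(-8\right) = \left(- \frac{9}{- \frac{2}{9} - \frac{1}{4 \left(1 + 6\right)}} - \frac{4}{-17}\right)^{3} - \left(-822\right) \left(-8\right) = \left(- \frac{9}{\left(-2\right) \frac{1}{9} - \frac{1}{4 \cdot 7}} - - \frac{4}{17}\right)^{3} - 6576 = \left(- \frac{9}{- \frac{2}{9} - \frac{1}{28}} + \frac{4}{17}\right)^{3} - 6576 = \left(- \frac{9}{- \frac{65}{252}} + \frac{4}{17}\right)^{3} - 6576 = \left(\left(-9\right) \left(- \frac{252}{65}\right) + \frac{4}{17}\right)^{3} - 6576 = \left(\frac{2268}{65} + \frac{4}{17}\right)^{3} - 6576 = \left(\frac{38816}{1105}\right)^{3} - 6576 = \frac{58483362922496}{1349232625} - 6576 = \frac{49610809180496}{1349232625}$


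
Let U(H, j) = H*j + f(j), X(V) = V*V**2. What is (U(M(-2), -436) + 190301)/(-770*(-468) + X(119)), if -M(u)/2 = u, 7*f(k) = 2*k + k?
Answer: 1318591/14318633 ≈ 0.092089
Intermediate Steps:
f(k) = 3*k/7 (f(k) = (2*k + k)/7 = (3*k)/7 = 3*k/7)
M(u) = -2*u
X(V) = V**3
U(H, j) = 3*j/7 + H*j (U(H, j) = H*j + 3*j/7 = 3*j/7 + H*j)
(U(M(-2), -436) + 190301)/(-770*(-468) + X(119)) = ((1/7)*(-436)*(3 + 7*(-2*(-2))) + 190301)/(-770*(-468) + 119**3) = ((1/7)*(-436)*(3 + 7*4) + 190301)/(360360 + 1685159) = ((1/7)*(-436)*(3 + 28) + 190301)/2045519 = ((1/7)*(-436)*31 + 190301)*(1/2045519) = (-13516/7 + 190301)*(1/2045519) = (1318591/7)*(1/2045519) = 1318591/14318633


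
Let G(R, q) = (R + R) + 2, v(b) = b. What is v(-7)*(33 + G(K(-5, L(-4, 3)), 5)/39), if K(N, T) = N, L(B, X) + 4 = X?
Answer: -8953/39 ≈ -229.56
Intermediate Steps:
L(B, X) = -4 + X
G(R, q) = 2 + 2*R (G(R, q) = 2*R + 2 = 2 + 2*R)
v(-7)*(33 + G(K(-5, L(-4, 3)), 5)/39) = -7*(33 + (2 + 2*(-5))/39) = -7*(33 + (2 - 10)*(1/39)) = -7*(33 - 8*1/39) = -7*(33 - 8/39) = -7*1279/39 = -8953/39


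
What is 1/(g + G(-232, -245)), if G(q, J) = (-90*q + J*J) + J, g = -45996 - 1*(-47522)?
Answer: 1/82186 ≈ 1.2168e-5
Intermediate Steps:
g = 1526 (g = -45996 + 47522 = 1526)
G(q, J) = J + J**2 - 90*q (G(q, J) = (-90*q + J**2) + J = (J**2 - 90*q) + J = J + J**2 - 90*q)
1/(g + G(-232, -245)) = 1/(1526 + (-245 + (-245)**2 - 90*(-232))) = 1/(1526 + (-245 + 60025 + 20880)) = 1/(1526 + 80660) = 1/82186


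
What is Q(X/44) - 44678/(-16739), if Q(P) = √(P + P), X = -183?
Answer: 44678/16739 + I*√4026/22 ≈ 2.6691 + 2.8841*I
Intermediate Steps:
Q(P) = √2*√P (Q(P) = √(2*P) = √2*√P)
Q(X/44) - 44678/(-16739) = √2*√(-183/44) - 44678/(-16739) = √2*√(-183*1/44) - 44678*(-1/16739) = √2*√(-183/44) + 44678/16739 = √2*(I*√2013/22) + 44678/16739 = I*√4026/22 + 44678/16739 = 44678/16739 + I*√4026/22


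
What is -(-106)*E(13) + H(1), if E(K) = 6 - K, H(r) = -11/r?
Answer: -753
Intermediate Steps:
-(-106)*E(13) + H(1) = -(-106)*(6 - 1*13) - 11/1 = -(-106)*(6 - 13) - 11*1 = -(-106)*(-7) - 11 = -106*7 - 11 = -742 - 11 = -753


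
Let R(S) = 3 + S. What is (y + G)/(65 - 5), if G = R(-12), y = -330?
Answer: -113/20 ≈ -5.6500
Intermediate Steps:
G = -9 (G = 3 - 12 = -9)
(y + G)/(65 - 5) = (-330 - 9)/(65 - 5) = -339/60 = -339*1/60 = -113/20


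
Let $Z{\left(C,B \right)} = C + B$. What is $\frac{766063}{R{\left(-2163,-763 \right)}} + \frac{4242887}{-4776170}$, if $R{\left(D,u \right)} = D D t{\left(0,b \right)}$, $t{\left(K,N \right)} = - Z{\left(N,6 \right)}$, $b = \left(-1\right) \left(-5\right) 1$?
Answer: $- \frac{31716554656349}{35114578558290} \approx -0.90323$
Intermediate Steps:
$b = 5$ ($b = 5 \cdot 1 = 5$)
$Z{\left(C,B \right)} = B + C$
$t{\left(K,N \right)} = -6 - N$ ($t{\left(K,N \right)} = - (6 + N) = -6 - N$)
$R{\left(D,u \right)} = - 11 D^{2}$ ($R{\left(D,u \right)} = D D \left(-6 - 5\right) = D^{2} \left(-6 - 5\right) = D^{2} \left(-11\right) = - 11 D^{2}$)
$\frac{766063}{R{\left(-2163,-763 \right)}} + \frac{4242887}{-4776170} = \frac{766063}{\left(-11\right) \left(-2163\right)^{2}} + \frac{4242887}{-4776170} = \frac{766063}{\left(-11\right) 4678569} + 4242887 \left(- \frac{1}{4776170}\right) = \frac{766063}{-51464259} - \frac{4242887}{4776170} = 766063 \left(- \frac{1}{51464259}\right) - \frac{4242887}{4776170} = - \frac{766063}{51464259} - \frac{4242887}{4776170} = - \frac{31716554656349}{35114578558290}$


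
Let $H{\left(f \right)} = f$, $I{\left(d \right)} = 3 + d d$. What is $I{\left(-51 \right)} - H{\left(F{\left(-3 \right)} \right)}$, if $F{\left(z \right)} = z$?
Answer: $2607$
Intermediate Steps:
$I{\left(d \right)} = 3 + d^{2}$
$I{\left(-51 \right)} - H{\left(F{\left(-3 \right)} \right)} = \left(3 + \left(-51\right)^{2}\right) - -3 = \left(3 + 2601\right) + 3 = 2604 + 3 = 2607$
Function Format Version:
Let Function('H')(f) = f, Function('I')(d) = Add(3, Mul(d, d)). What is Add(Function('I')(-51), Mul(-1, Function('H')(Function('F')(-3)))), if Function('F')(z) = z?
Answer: 2607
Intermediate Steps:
Function('I')(d) = Add(3, Pow(d, 2))
Add(Function('I')(-51), Mul(-1, Function('H')(Function('F')(-3)))) = Add(Add(3, Pow(-51, 2)), Mul(-1, -3)) = Add(Add(3, 2601), 3) = Add(2604, 3) = 2607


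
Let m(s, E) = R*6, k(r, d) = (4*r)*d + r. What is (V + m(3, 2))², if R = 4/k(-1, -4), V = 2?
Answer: 324/25 ≈ 12.960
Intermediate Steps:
k(r, d) = r + 4*d*r (k(r, d) = 4*d*r + r = r + 4*d*r)
R = 4/15 (R = 4/((-(1 + 4*(-4)))) = 4/((-(1 - 16))) = 4/((-1*(-15))) = 4/15 ≈ 0.26667)
m(s, E) = 8/5 (m(s, E) = (4/15)*6 = 8/5)
(V + m(3, 2))² = (2 + 8/5)² = (18/5)² = 324/25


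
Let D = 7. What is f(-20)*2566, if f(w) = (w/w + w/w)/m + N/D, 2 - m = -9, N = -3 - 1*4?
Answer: -23094/11 ≈ -2099.5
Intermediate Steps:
N = -7 (N = -3 - 4 = -7)
m = 11 (m = 2 - 1*(-9) = 2 + 9 = 11)
f(w) = -9/11 (f(w) = (w/w + w/w)/11 - 7/7 = (1 + 1)*(1/11) - 7*⅐ = 2*(1/11) - 1 = 2/11 - 1 = -9/11)
f(-20)*2566 = -9/11*2566 = -23094/11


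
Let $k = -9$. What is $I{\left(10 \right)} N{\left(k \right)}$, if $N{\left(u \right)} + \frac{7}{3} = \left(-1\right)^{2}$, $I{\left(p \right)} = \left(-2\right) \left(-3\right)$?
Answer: $-8$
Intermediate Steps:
$I{\left(p \right)} = 6$
$N{\left(u \right)} = - \frac{4}{3}$ ($N{\left(u \right)} = - \frac{7}{3} + \left(-1\right)^{2} = - \frac{7}{3} + 1 = - \frac{4}{3}$)
$I{\left(10 \right)} N{\left(k \right)} = 6 \left(- \frac{4}{3}\right) = -8$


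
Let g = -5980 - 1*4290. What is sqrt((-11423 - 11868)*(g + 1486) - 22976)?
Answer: 4*sqrt(12785323) ≈ 14303.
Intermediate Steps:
g = -10270 (g = -5980 - 4290 = -10270)
sqrt((-11423 - 11868)*(g + 1486) - 22976) = sqrt((-11423 - 11868)*(-10270 + 1486) - 22976) = sqrt(-23291*(-8784) - 22976) = sqrt(204588144 - 22976) = sqrt(204565168) = 4*sqrt(12785323)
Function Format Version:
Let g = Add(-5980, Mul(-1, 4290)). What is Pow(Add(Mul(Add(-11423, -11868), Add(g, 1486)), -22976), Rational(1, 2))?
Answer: Mul(4, Pow(12785323, Rational(1, 2))) ≈ 14303.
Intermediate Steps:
g = -10270 (g = Add(-5980, -4290) = -10270)
Pow(Add(Mul(Add(-11423, -11868), Add(g, 1486)), -22976), Rational(1, 2)) = Pow(Add(Mul(Add(-11423, -11868), Add(-10270, 1486)), -22976), Rational(1, 2)) = Pow(Add(Mul(-23291, -8784), -22976), Rational(1, 2)) = Pow(Add(204588144, -22976), Rational(1, 2)) = Pow(204565168, Rational(1, 2)) = Mul(4, Pow(12785323, Rational(1, 2)))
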